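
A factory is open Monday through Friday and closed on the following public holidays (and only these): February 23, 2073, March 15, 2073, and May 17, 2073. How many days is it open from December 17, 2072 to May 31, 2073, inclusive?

December 17, 2072 is a Saturday.
The range spans 166 days (inclusive of both endpoints).
166 = 7 × 23 + 5, so there are 23 full weeks plus 5 extra days.
Each full week contributes 5 weekdays (Mon–Fri): 23 × 5 = 115.
The 5 extra days are Saturday, Sunday, Monday, Tuesday, Wednesday — 3 of them qualify.
Total: 115 + 3 = 118.
Holidays: February 23, 2073 (Thu); March 15, 2073 (Wed); May 17, 2073 (Wed).
All 3 holidays fall on weekdays, so subtract 3.
Business days: 118 − 3 = 115.

115 working days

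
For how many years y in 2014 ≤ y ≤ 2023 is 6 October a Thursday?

2

Day of week of October 6 in each year:
2014: Mon, 2015: Tue, 2016: Thu ✓, 2017: Fri, 2018: Sat, 2019: Sun, 2020: Tue, 2021: Wed, 2022: Thu ✓, 2023: Fri
Thursdays: 2016, 2022.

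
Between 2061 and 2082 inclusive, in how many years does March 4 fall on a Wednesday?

4

Day of week of March 4 in each year:
2061: Fri, 2062: Sat, 2063: Sun, 2064: Tue, 2065: Wed ✓, 2066: Thu, 2067: Fri, 2068: Sun, 2069: Mon, 2070: Tue, 2071: Wed ✓, 2072: Fri, 2073: Sat, 2074: Sun, 2075: Mon, 2076: Wed ✓, 2077: Thu, 2078: Fri, 2079: Sat, 2080: Mon, 2081: Tue, 2082: Wed ✓
Wednesdays: 2065, 2071, 2076, 2082.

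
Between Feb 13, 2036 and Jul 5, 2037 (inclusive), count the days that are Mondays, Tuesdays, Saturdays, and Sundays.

Feb 13, 2036 is a Wednesday.
From Feb 13, 2036 to Jul 5, 2037 is 509 days inclusive.
509 = 7 × 72 + 5, so there are 72 full weeks plus 5 extra days.
Each full week contributes 4 days from the set (Mon, Tue, Sat, Sun): 72 × 4 = 288.
The 5 extra days are Wednesday, Thursday, Friday, Saturday, Sunday — 2 of them qualify.
Total: 288 + 2 = 290.

290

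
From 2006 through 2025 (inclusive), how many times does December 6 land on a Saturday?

3

Day of week of December 6 in each year:
2006: Wed, 2007: Thu, 2008: Sat ✓, 2009: Sun, 2010: Mon, 2011: Tue, 2012: Thu, 2013: Fri, 2014: Sat ✓, 2015: Sun, 2016: Tue, 2017: Wed, 2018: Thu, 2019: Fri, 2020: Sun, 2021: Mon, 2022: Tue, 2023: Wed, 2024: Fri, 2025: Sat ✓
Saturdays: 2008, 2014, 2025.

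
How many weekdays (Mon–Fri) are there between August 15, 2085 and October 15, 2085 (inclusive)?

August 15, 2085 is a Wednesday.
From August 15, 2085 to October 15, 2085 is 62 days inclusive.
62 = 7 × 8 + 6, so there are 8 full weeks plus 6 extra days.
Each full week contributes 5 weekdays (Mon–Fri): 8 × 5 = 40.
The 6 extra days are Wednesday, Thursday, Friday, Saturday, Sunday, Monday — 4 of them qualify.
Total: 40 + 4 = 44.

44 weekdays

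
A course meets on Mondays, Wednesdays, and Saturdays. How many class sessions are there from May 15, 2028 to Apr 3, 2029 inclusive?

May 15, 2028 is a Monday.
The range spans 324 days (inclusive of both endpoints).
324 = 7 × 46 + 2, so there are 46 full weeks plus 2 extra days.
Each full week contributes 3 days from the set (Mon, Wed, Sat): 46 × 3 = 138.
The 2 extra days are Monday, Tuesday — 1 of them qualifies.
Total: 138 + 1 = 139.

139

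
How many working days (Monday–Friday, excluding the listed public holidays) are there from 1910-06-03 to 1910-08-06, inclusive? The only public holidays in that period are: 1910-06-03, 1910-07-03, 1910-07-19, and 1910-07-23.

44

1910-06-03 is a Friday.
That's 65 days from start to end, counting both.
65 = 7 × 9 + 2, so there are 9 full weeks plus 2 extra days.
Each full week contributes 5 weekdays (Mon–Fri): 9 × 5 = 45.
The 2 extra days are Friday, Saturday — 1 of them qualifies.
Total: 45 + 1 = 46.
Holidays: 1910-06-03 (Fri); 1910-07-03 (Sun); 1910-07-19 (Tue); 1910-07-23 (Sat).
2 of the 4 holidays fall on weekdays; the rest are weekends and were already excluded.
Business days: 46 − 2 = 44.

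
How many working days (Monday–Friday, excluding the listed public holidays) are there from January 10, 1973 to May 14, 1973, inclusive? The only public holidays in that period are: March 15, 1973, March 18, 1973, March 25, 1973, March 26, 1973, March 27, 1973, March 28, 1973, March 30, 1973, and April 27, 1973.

83

January 10, 1973 is a Wednesday.
The range spans 125 days (inclusive of both endpoints).
125 = 7 × 17 + 6, so there are 17 full weeks plus 6 extra days.
Each full week contributes 5 weekdays (Mon–Fri): 17 × 5 = 85.
The 6 extra days are Wednesday, Thursday, Friday, Saturday, Sunday, Monday — 4 of them qualify.
Total: 85 + 4 = 89.
Holidays: March 15, 1973 (Thu); March 18, 1973 (Sun); March 25, 1973 (Sun); March 26, 1973 (Mon); March 27, 1973 (Tue); March 28, 1973 (Wed); March 30, 1973 (Fri); April 27, 1973 (Fri).
6 of the 8 holidays fall on weekdays; the rest are weekends and were already excluded.
Business days: 89 − 6 = 83.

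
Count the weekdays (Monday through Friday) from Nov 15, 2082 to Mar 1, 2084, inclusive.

Nov 15, 2082 is a Sunday.
From Nov 15, 2082 to Mar 1, 2084 is 473 days inclusive.
473 = 7 × 67 + 4, so there are 67 full weeks plus 4 extra days.
Each full week contributes 5 weekdays (Mon–Fri): 67 × 5 = 335.
The 4 extra days are Sunday, Monday, Tuesday, Wednesday — 3 of them qualify.
Total: 335 + 3 = 338.

338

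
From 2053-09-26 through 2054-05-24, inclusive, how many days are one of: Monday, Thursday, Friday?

2053-09-26 is a Friday.
The range spans 241 days (inclusive of both endpoints).
241 = 7 × 34 + 3, so there are 34 full weeks plus 3 extra days.
Each full week contributes 3 days from the set (Mon, Thu, Fri): 34 × 3 = 102.
The 3 extra days are Friday, Saturday, Sunday — 1 of them qualifies.
Total: 102 + 1 = 103.

103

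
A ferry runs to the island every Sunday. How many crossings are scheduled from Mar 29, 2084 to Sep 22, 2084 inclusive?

Mar 29, 2084 is a Wednesday.
From Mar 29, 2084 to Sep 22, 2084 is 178 days inclusive.
178 = 7 × 25 + 3, so there are 25 full weeks plus 3 extra days.
Each full week contributes one Sunday: 25 so far.
The 3 extra days are Wed, Thu, Fri — none qualify.
Total: 25 + 0 = 25.

25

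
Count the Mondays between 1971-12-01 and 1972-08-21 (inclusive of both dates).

38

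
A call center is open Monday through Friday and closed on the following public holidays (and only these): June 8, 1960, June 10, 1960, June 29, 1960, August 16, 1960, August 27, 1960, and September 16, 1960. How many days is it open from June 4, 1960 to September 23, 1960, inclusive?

June 4, 1960 is a Saturday.
The range spans 112 days (inclusive of both endpoints).
112 = 7 × 16, so the span is exactly 16 full weeks.
Each full week contributes 5 weekdays (Mon–Fri): 16 × 5 = 80.
Total: 80.
Holidays: June 8, 1960 (Wed); June 10, 1960 (Fri); June 29, 1960 (Wed); August 16, 1960 (Tue); August 27, 1960 (Sat); September 16, 1960 (Fri).
5 of the 6 holidays fall on weekdays; the rest are weekends and were already excluded.
Business days: 80 − 5 = 75.

75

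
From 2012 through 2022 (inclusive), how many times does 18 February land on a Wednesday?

Day of week of February 18 in each year:
2012: Sat, 2013: Mon, 2014: Tue, 2015: Wed ✓, 2016: Thu, 2017: Sat, 2018: Sun, 2019: Mon, 2020: Tue, 2021: Thu, 2022: Fri
Wednesdays: 2015.

1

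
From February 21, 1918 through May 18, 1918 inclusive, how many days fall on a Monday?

February 21, 1918 is a Thursday.
That's 87 days from start to end, counting both.
87 = 7 × 12 + 3, so there are 12 full weeks plus 3 extra days.
Each full week contributes one Monday: 12 so far.
The 3 extra days are Thursday, Friday, Saturday — none qualify.
Total: 12 + 0 = 12.

12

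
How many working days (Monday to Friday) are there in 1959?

1959-01-01 is a Thursday.
The range spans 365 days (inclusive of both endpoints).
365 = 7 × 52 + 1, so there are 52 full weeks plus 1 extra day.
Each full week contributes 5 weekdays (Mon–Fri): 52 × 5 = 260.
The 1 extra day is Thursday — 1 of them qualifies.
Total: 260 + 1 = 261.

261 weekdays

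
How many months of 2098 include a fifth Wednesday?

A month has five Wednesdays exactly when Wednesday falls within its first (length − 28) days.
Jan: 31 days, starts Wed → 5 of Wed, Thu, Fri ✓
Feb: 28 days, starts Sat → 5 of (none)
Mar: 31 days, starts Sat → 5 of Sat, Sun, Mon
Apr: 30 days, starts Tue → 5 of Tue, Wed ✓
May: 31 days, starts Thu → 5 of Thu, Fri, Sat
Jun: 30 days, starts Sun → 5 of Sun, Mon
Jul: 31 days, starts Tue → 5 of Tue, Wed, Thu ✓
Aug: 31 days, starts Fri → 5 of Fri, Sat, Sun
Sep: 30 days, starts Mon → 5 of Mon, Tue
Oct: 31 days, starts Wed → 5 of Wed, Thu, Fri ✓
Nov: 30 days, starts Sat → 5 of Sat, Sun
Dec: 31 days, starts Mon → 5 of Mon, Tue, Wed ✓
Months with five Wednesdays: Jan, Apr, Jul, Oct, Dec.

5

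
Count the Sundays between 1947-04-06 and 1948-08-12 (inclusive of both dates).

71 Sundays

1947-04-06 is a Sunday.
That's 495 days from start to end, counting both.
495 = 7 × 70 + 5, so there are 70 full weeks plus 5 extra days.
Each full week contributes one Sunday: 70 so far.
The 5 extra days are Sun, Mon, Tue, Wed, Thu — 1 of them qualifies.
Total: 70 + 1 = 71.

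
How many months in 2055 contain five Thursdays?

4

A month has five Thursdays exactly when Thursday falls within its first (length − 28) days.
Jan: 31 days, starts Fri → 5 of Fri, Sat, Sun
Feb: 28 days, starts Mon → 5 of (none)
Mar: 31 days, starts Mon → 5 of Mon, Tue, Wed
Apr: 30 days, starts Thu → 5 of Thu, Fri ✓
May: 31 days, starts Sat → 5 of Sat, Sun, Mon
Jun: 30 days, starts Tue → 5 of Tue, Wed
Jul: 31 days, starts Thu → 5 of Thu, Fri, Sat ✓
Aug: 31 days, starts Sun → 5 of Sun, Mon, Tue
Sep: 30 days, starts Wed → 5 of Wed, Thu ✓
Oct: 31 days, starts Fri → 5 of Fri, Sat, Sun
Nov: 30 days, starts Mon → 5 of Mon, Tue
Dec: 31 days, starts Wed → 5 of Wed, Thu, Fri ✓
Months with five Thursdays: Apr, Jul, Sep, Dec.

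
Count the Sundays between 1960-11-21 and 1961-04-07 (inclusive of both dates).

19 Sundays

1960-11-21 is a Monday.
From 1960-11-21 to 1961-04-07 is 138 days inclusive.
138 = 7 × 19 + 5, so there are 19 full weeks plus 5 extra days.
Each full week contributes one Sunday: 19 so far.
The 5 extra days are Mon, Tue, Wed, Thu, Fri — none qualify.
Total: 19 + 0 = 19.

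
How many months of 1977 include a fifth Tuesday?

4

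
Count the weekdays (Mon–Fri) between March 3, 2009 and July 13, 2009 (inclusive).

March 3, 2009 is a Tuesday.
That's 133 days from start to end, counting both.
133 = 7 × 19, so the span is exactly 19 full weeks.
Each full week contributes 5 weekdays (Mon–Fri): 19 × 5 = 95.

95 weekdays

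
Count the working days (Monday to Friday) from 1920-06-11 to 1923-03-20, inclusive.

1920-06-11 is a Friday.
That's 1013 days from start to end, counting both.
1013 = 7 × 144 + 5, so there are 144 full weeks plus 5 extra days.
Each full week contributes 5 weekdays (Mon–Fri): 144 × 5 = 720.
The 5 extra days are Friday, Saturday, Sunday, Monday, Tuesday — 3 of them qualify.
Total: 720 + 3 = 723.

723 weekdays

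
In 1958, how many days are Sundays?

52

1958-01-01 is a Wednesday.
From 1958-01-01 to 1958-12-31 is 365 days inclusive.
365 = 7 × 52 + 1, so there are 52 full weeks plus 1 extra day.
Each full week contributes one Sunday: 52 so far.
The 1 extra day is Wed — none qualify.
Total: 52 + 0 = 52.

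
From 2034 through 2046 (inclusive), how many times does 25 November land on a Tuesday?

2

Day of week of November 25 in each year:
2034: Sat, 2035: Sun, 2036: Tue ✓, 2037: Wed, 2038: Thu, 2039: Fri, 2040: Sun, 2041: Mon, 2042: Tue ✓, 2043: Wed, 2044: Fri, 2045: Sat, 2046: Sun
Tuesdays: 2036, 2042.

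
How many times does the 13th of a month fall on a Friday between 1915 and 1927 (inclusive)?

Friday-the-13ths by year:
1915: Aug
1916: Oct
1917: Apr, Jul
1918: Sep, Dec
1919: Jun
1920: Feb, Aug
1921: May
1922: Jan, Oct
1923: Apr, Jul
1924: Jun
1925: Feb, Mar, Nov
1926: Aug
1927: May

20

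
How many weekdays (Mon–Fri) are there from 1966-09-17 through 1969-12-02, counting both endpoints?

1966-09-17 is a Saturday.
That's 1173 days from start to end, counting both.
1173 = 7 × 167 + 4, so there are 167 full weeks plus 4 extra days.
Each full week contributes 5 weekdays (Mon–Fri): 167 × 5 = 835.
The 4 extra days are Sat, Sun, Mon, Tue — 2 of them qualify.
Total: 835 + 2 = 837.

837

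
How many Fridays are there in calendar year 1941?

January 1, 1941 is a Wednesday.
The range spans 365 days (inclusive of both endpoints).
365 = 7 × 52 + 1, so there are 52 full weeks plus 1 extra day.
Each full week contributes one Friday: 52 so far.
The 1 extra day is Wednesday — none qualify.
Total: 52 + 0 = 52.

52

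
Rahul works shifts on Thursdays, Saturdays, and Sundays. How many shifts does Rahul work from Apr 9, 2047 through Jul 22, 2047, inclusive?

45

Apr 9, 2047 is a Tuesday.
From Apr 9, 2047 to Jul 22, 2047 is 105 days inclusive.
105 = 7 × 15, so the span is exactly 15 full weeks.
Each full week contributes 3 days from the set (Thu, Sat, Sun): 15 × 3 = 45.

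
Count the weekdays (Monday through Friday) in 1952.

262 weekdays

January 1, 1952 is a Tuesday.
From January 1, 1952 to December 31, 1952 is 366 days inclusive.
366 = 7 × 52 + 2, so there are 52 full weeks plus 2 extra days.
Each full week contributes 5 weekdays (Mon–Fri): 52 × 5 = 260.
The 2 extra days are Tuesday, Wednesday — 2 of them qualify.
Total: 260 + 2 = 262.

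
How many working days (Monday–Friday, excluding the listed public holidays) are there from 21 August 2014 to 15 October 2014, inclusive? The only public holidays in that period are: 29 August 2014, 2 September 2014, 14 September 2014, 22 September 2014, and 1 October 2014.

21 August 2014 is a Thursday.
That's 56 days from start to end, counting both.
56 = 7 × 8, so the span is exactly 8 full weeks.
Each full week contributes 5 weekdays (Mon–Fri): 8 × 5 = 40.
Holidays: 29 August 2014 (Fri); 2 September 2014 (Tue); 14 September 2014 (Sun); 22 September 2014 (Mon); 1 October 2014 (Wed).
4 of the 5 holidays fall on weekdays; the rest are weekends and were already excluded.
Business days: 40 − 4 = 36.

36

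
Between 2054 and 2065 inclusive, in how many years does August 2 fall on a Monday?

Day of week of August 2 in each year:
2054: Sun, 2055: Mon ✓, 2056: Wed, 2057: Thu, 2058: Fri, 2059: Sat, 2060: Mon ✓, 2061: Tue, 2062: Wed, 2063: Thu, 2064: Sat, 2065: Sun
Mondays: 2055, 2060.

2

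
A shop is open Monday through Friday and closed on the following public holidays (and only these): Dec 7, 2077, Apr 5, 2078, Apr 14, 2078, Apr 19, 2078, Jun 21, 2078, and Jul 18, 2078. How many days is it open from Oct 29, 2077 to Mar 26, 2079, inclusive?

360 business days

Oct 29, 2077 is a Friday.
The range spans 514 days (inclusive of both endpoints).
514 = 7 × 73 + 3, so there are 73 full weeks plus 3 extra days.
Each full week contributes 5 weekdays (Mon–Fri): 73 × 5 = 365.
The 3 extra days are Fri, Sat, Sun — 1 of them qualifies.
Total: 365 + 1 = 366.
Holidays: Dec 7, 2077 (Tue); Apr 5, 2078 (Tue); Apr 14, 2078 (Thu); Apr 19, 2078 (Tue); Jun 21, 2078 (Tue); Jul 18, 2078 (Mon).
All 6 holidays fall on weekdays, so subtract 6.
Business days: 366 − 6 = 360.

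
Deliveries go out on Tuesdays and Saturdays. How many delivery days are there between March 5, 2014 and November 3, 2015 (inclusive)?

March 5, 2014 is a Wednesday.
From March 5, 2014 to November 3, 2015 is 609 days inclusive.
609 = 7 × 87, so the span is exactly 87 full weeks.
Each full week contributes 2 days from the set (Tue, Sat): 87 × 2 = 174.

174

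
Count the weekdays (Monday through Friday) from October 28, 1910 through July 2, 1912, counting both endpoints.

438

October 28, 1910 is a Friday.
The range spans 614 days (inclusive of both endpoints).
614 = 7 × 87 + 5, so there are 87 full weeks plus 5 extra days.
Each full week contributes 5 weekdays (Mon–Fri): 87 × 5 = 435.
The 5 extra days are Fri, Sat, Sun, Mon, Tue — 3 of them qualify.
Total: 435 + 3 = 438.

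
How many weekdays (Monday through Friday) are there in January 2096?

22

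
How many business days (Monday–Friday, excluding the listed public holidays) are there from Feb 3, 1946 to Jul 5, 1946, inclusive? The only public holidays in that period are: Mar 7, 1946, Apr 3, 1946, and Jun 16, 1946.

Feb 3, 1946 is a Sunday.
That's 153 days from start to end, counting both.
153 = 7 × 21 + 6, so there are 21 full weeks plus 6 extra days.
Each full week contributes 5 weekdays (Mon–Fri): 21 × 5 = 105.
The 6 extra days are Sun, Mon, Tue, Wed, Thu, Fri — 5 of them qualify.
Total: 105 + 5 = 110.
Holidays: Mar 7, 1946 (Thu); Apr 3, 1946 (Wed); Jun 16, 1946 (Sun).
2 of the 3 holidays fall on weekdays; the rest are weekends and were already excluded.
Business days: 110 − 2 = 108.

108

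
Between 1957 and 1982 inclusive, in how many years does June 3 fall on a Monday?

4

Day of week of June 3 in each year:
1957: Mon ✓, 1958: Tue, 1959: Wed, 1960: Fri, 1961: Sat, 1962: Sun, 1963: Mon ✓, 1964: Wed, 1965: Thu, 1966: Fri, 1967: Sat, 1968: Mon ✓, 1969: Tue, 1970: Wed, 1971: Thu, 1972: Sat, 1973: Sun, 1974: Mon ✓, 1975: Tue, 1976: Thu, 1977: Fri, 1978: Sat, 1979: Sun, 1980: Tue, 1981: Wed, 1982: Thu
Mondays: 1957, 1963, 1968, 1974.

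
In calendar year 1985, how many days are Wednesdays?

52

1985-01-01 is a Tuesday.
That's 365 days from start to end, counting both.
365 = 7 × 52 + 1, so there are 52 full weeks plus 1 extra day.
Each full week contributes one Wednesday: 52 so far.
The 1 extra day is Tuesday — none qualify.
Total: 52 + 0 = 52.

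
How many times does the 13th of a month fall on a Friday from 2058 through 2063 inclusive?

Friday-the-13ths by year:
2058: Sep, Dec
2059: Jun
2060: Feb, Aug
2061: May
2062: Jan, Oct
2063: Apr, Jul

10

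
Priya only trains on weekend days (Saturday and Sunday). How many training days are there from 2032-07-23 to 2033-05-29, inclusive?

2032-07-23 is a Friday.
From 2032-07-23 to 2033-05-29 is 311 days inclusive.
311 = 7 × 44 + 3, so there are 44 full weeks plus 3 extra days.
Each full week contributes 2 weekend days (Sat, Sun): 44 × 2 = 88.
The 3 extra days are Friday, Saturday, Sunday — 2 of them qualify.
Total: 88 + 2 = 90.

90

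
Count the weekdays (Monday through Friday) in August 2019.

22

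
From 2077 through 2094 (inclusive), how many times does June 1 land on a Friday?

2

Day of week of June 1 in each year:
2077: Tue, 2078: Wed, 2079: Thu, 2080: Sat, 2081: Sun, 2082: Mon, 2083: Tue, 2084: Thu, 2085: Fri ✓, 2086: Sat, 2087: Sun, 2088: Tue, 2089: Wed, 2090: Thu, 2091: Fri ✓, 2092: Sun, 2093: Mon, 2094: Tue
Fridays: 2085, 2091.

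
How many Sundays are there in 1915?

January 1, 1915 is a Friday.
That's 365 days from start to end, counting both.
365 = 7 × 52 + 1, so there are 52 full weeks plus 1 extra day.
Each full week contributes one Sunday: 52 so far.
The 1 extra day is Friday — none qualify.
Total: 52 + 0 = 52.

52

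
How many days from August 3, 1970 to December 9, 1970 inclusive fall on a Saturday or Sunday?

August 3, 1970 is a Monday.
The range spans 129 days (inclusive of both endpoints).
129 = 7 × 18 + 3, so there are 18 full weeks plus 3 extra days.
Each full week contributes 2 days from the set (Sat, Sun): 18 × 2 = 36.
The 3 extra days are Monday, Tuesday, Wednesday — none qualify.
Total: 36 + 0 = 36.

36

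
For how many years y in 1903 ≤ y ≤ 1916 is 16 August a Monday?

Day of week of August 16 in each year:
1903: Sun, 1904: Tue, 1905: Wed, 1906: Thu, 1907: Fri, 1908: Sun, 1909: Mon ✓, 1910: Tue, 1911: Wed, 1912: Fri, 1913: Sat, 1914: Sun, 1915: Mon ✓, 1916: Wed
Mondays: 1909, 1915.

2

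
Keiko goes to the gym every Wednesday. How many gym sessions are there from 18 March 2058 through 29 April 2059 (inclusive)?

18 March 2058 is a Monday.
That's 408 days from start to end, counting both.
408 = 7 × 58 + 2, so there are 58 full weeks plus 2 extra days.
Each full week contributes one Wednesday: 58 so far.
The 2 extra days are Monday, Tuesday — none qualify.
Total: 58 + 0 = 58.

58 Wednesdays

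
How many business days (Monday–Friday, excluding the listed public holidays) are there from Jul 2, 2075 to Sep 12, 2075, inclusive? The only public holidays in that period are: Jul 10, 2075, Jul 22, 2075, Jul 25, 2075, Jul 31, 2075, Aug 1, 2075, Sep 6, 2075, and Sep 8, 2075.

47

Jul 2, 2075 is a Tuesday.
The range spans 73 days (inclusive of both endpoints).
73 = 7 × 10 + 3, so there are 10 full weeks plus 3 extra days.
Each full week contributes 5 weekdays (Mon–Fri): 10 × 5 = 50.
The 3 extra days are Tuesday, Wednesday, Thursday — 3 of them qualify.
Total: 50 + 3 = 53.
Holidays: Jul 10, 2075 (Wed); Jul 22, 2075 (Mon); Jul 25, 2075 (Thu); Jul 31, 2075 (Wed); Aug 1, 2075 (Thu); Sep 6, 2075 (Fri); Sep 8, 2075 (Sun).
6 of the 7 holidays fall on weekdays; the rest are weekends and were already excluded.
Business days: 53 − 6 = 47.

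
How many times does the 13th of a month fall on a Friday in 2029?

2

The 13th falls on a Friday when the month's 13th has weekday Fri.
Jan 13 is Sat; Feb 13 is Tue; Mar 13 is Tue; Apr 13 is Fri ✓; May 13 is Sun; Jun 13 is Wed; Jul 13 is Fri ✓; Aug 13 is Mon; Sep 13 is Thu; Oct 13 is Sat; Nov 13 is Tue; Dec 13 is Thu.
Friday the 13ths: Apr, Jul.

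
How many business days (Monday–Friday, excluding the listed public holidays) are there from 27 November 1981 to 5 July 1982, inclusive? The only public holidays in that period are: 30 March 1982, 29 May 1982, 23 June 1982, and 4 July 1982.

155 business days

27 November 1981 is a Friday.
The range spans 221 days (inclusive of both endpoints).
221 = 7 × 31 + 4, so there are 31 full weeks plus 4 extra days.
Each full week contributes 5 weekdays (Mon–Fri): 31 × 5 = 155.
The 4 extra days are Friday, Saturday, Sunday, Monday — 2 of them qualify.
Total: 155 + 2 = 157.
Holidays: 30 March 1982 (Tue); 29 May 1982 (Sat); 23 June 1982 (Wed); 4 July 1982 (Sun).
2 of the 4 holidays fall on weekdays; the rest are weekends and were already excluded.
Business days: 157 − 2 = 155.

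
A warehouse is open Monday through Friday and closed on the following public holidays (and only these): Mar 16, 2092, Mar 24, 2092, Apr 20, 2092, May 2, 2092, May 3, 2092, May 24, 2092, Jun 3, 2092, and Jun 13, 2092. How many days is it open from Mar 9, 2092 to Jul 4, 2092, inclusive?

Mar 9, 2092 is a Sunday.
That's 118 days from start to end, counting both.
118 = 7 × 16 + 6, so there are 16 full weeks plus 6 extra days.
Each full week contributes 5 weekdays (Mon–Fri): 16 × 5 = 80.
The 6 extra days are Sun, Mon, Tue, Wed, Thu, Fri — 5 of them qualify.
Total: 80 + 5 = 85.
Holidays: Mar 16, 2092 (Sun); Mar 24, 2092 (Mon); Apr 20, 2092 (Sun); May 2, 2092 (Fri); May 3, 2092 (Sat); May 24, 2092 (Sat); Jun 3, 2092 (Tue); Jun 13, 2092 (Fri).
4 of the 8 holidays fall on weekdays; the rest are weekends and were already excluded.
Business days: 85 − 4 = 81.

81 working days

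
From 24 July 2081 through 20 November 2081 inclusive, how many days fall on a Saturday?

17 Saturdays

24 July 2081 is a Thursday.
The range spans 120 days (inclusive of both endpoints).
120 = 7 × 17 + 1, so there are 17 full weeks plus 1 extra day.
Each full week contributes one Saturday: 17 so far.
The 1 extra day is Thu — none qualify.
Total: 17 + 0 = 17.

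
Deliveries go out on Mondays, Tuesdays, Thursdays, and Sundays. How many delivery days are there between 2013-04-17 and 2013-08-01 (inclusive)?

61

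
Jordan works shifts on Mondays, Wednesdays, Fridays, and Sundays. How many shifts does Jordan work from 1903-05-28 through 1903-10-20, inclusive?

83

1903-05-28 is a Thursday.
From 1903-05-28 to 1903-10-20 is 146 days inclusive.
146 = 7 × 20 + 6, so there are 20 full weeks plus 6 extra days.
Each full week contributes 4 days from the set (Mon, Wed, Fri, Sun): 20 × 4 = 80.
The 6 extra days are Thursday, Friday, Saturday, Sunday, Monday, Tuesday — 3 of them qualify.
Total: 80 + 3 = 83.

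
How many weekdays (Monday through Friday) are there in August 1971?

22

Aug 1, 1971 is a Sunday.
That's 31 days from start to end, counting both.
31 = 7 × 4 + 3, so there are 4 full weeks plus 3 extra days.
Each full week contributes 5 weekdays (Mon–Fri): 4 × 5 = 20.
The 3 extra days are Sun, Mon, Tue — 2 of them qualify.
Total: 20 + 2 = 22.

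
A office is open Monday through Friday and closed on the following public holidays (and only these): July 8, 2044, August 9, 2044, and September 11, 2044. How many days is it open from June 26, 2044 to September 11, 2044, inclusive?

June 26, 2044 is a Sunday.
From June 26, 2044 to September 11, 2044 is 78 days inclusive.
78 = 7 × 11 + 1, so there are 11 full weeks plus 1 extra day.
Each full week contributes 5 weekdays (Mon–Fri): 11 × 5 = 55.
The 1 extra day is Sun — none qualify.
Total: 55 + 0 = 55.
Holidays: July 8, 2044 (Fri); August 9, 2044 (Tue); September 11, 2044 (Sun).
2 of the 3 holidays fall on weekdays; the rest are weekends and were already excluded.
Business days: 55 − 2 = 53.

53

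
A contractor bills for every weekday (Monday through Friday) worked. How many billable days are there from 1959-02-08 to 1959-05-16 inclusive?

70 weekdays

1959-02-08 is a Sunday.
That's 98 days from start to end, counting both.
98 = 7 × 14, so the span is exactly 14 full weeks.
Each full week contributes 5 weekdays (Mon–Fri): 14 × 5 = 70.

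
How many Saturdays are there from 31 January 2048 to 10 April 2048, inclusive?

31 January 2048 is a Friday.
The range spans 71 days (inclusive of both endpoints).
71 = 7 × 10 + 1, so there are 10 full weeks plus 1 extra day.
Each full week contributes one Saturday: 10 so far.
The 1 extra day is Fri — none qualify.
Total: 10 + 0 = 10.

10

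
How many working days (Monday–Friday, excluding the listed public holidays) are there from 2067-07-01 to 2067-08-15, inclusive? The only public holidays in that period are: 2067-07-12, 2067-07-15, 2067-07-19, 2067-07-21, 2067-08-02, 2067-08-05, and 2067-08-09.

25 working days

2067-07-01 is a Friday.
That's 46 days from start to end, counting both.
46 = 7 × 6 + 4, so there are 6 full weeks plus 4 extra days.
Each full week contributes 5 weekdays (Mon–Fri): 6 × 5 = 30.
The 4 extra days are Friday, Saturday, Sunday, Monday — 2 of them qualify.
Total: 30 + 2 = 32.
Holidays: 2067-07-12 (Tue); 2067-07-15 (Fri); 2067-07-19 (Tue); 2067-07-21 (Thu); 2067-08-02 (Tue); 2067-08-05 (Fri); 2067-08-09 (Tue).
All 7 holidays fall on weekdays, so subtract 7.
Business days: 32 − 7 = 25.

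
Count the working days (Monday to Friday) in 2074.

261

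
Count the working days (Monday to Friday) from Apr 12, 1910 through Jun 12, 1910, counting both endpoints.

Apr 12, 1910 is a Tuesday.
The range spans 62 days (inclusive of both endpoints).
62 = 7 × 8 + 6, so there are 8 full weeks plus 6 extra days.
Each full week contributes 5 weekdays (Mon–Fri): 8 × 5 = 40.
The 6 extra days are Tue, Wed, Thu, Fri, Sat, Sun — 4 of them qualify.
Total: 40 + 4 = 44.

44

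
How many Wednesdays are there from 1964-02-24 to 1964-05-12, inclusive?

1964-02-24 is a Monday.
That's 79 days from start to end, counting both.
79 = 7 × 11 + 2, so there are 11 full weeks plus 2 extra days.
Each full week contributes one Wednesday: 11 so far.
The 2 extra days are Monday, Tuesday — none qualify.
Total: 11 + 0 = 11.

11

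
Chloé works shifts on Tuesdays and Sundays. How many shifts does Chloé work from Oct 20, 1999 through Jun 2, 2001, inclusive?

168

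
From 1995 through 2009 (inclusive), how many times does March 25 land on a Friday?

1

Day of week of March 25 in each year:
1995: Sat, 1996: Mon, 1997: Tue, 1998: Wed, 1999: Thu, 2000: Sat, 2001: Sun, 2002: Mon, 2003: Tue, 2004: Thu, 2005: Fri ✓, 2006: Sat, 2007: Sun, 2008: Tue, 2009: Wed
Fridays: 2005.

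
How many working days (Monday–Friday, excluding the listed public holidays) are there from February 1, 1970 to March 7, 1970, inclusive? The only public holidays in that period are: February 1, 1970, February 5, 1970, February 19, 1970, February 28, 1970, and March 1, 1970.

23 working days

February 1, 1970 is a Sunday.
From February 1, 1970 to March 7, 1970 is 35 days inclusive.
35 = 7 × 5, so the span is exactly 5 full weeks.
Each full week contributes 5 weekdays (Mon–Fri): 5 × 5 = 25.
Total: 25.
Holidays: February 1, 1970 (Sun); February 5, 1970 (Thu); February 19, 1970 (Thu); February 28, 1970 (Sat); March 1, 1970 (Sun).
2 of the 5 holidays fall on weekdays; the rest are weekends and were already excluded.
Business days: 25 − 2 = 23.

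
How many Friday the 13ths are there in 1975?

The 13th falls on a Friday when the month's 13th has weekday Fri.
Jan 13 is Mon; Feb 13 is Thu; Mar 13 is Thu; Apr 13 is Sun; May 13 is Tue; Jun 13 is Fri ✓; Jul 13 is Sun; Aug 13 is Wed; Sep 13 is Sat; Oct 13 is Mon; Nov 13 is Thu; Dec 13 is Sat.
Friday the 13ths: Jun.

1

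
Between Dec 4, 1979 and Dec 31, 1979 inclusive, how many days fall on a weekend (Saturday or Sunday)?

8

Dec 4, 1979 is a Tuesday.
The range spans 28 days (inclusive of both endpoints).
28 = 7 × 4, so the span is exactly 4 full weeks.
Each full week contributes 2 weekend days (Sat, Sun): 4 × 2 = 8.
Total: 8.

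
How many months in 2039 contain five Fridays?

4

A month has five Fridays exactly when Friday falls within its first (length − 28) days.
Jan: 31 days, starts Sat → 5 of Sat, Sun, Mon
Feb: 28 days, starts Tue → 5 of (none)
Mar: 31 days, starts Tue → 5 of Tue, Wed, Thu
Apr: 30 days, starts Fri → 5 of Fri, Sat ✓
May: 31 days, starts Sun → 5 of Sun, Mon, Tue
Jun: 30 days, starts Wed → 5 of Wed, Thu
Jul: 31 days, starts Fri → 5 of Fri, Sat, Sun ✓
Aug: 31 days, starts Mon → 5 of Mon, Tue, Wed
Sep: 30 days, starts Thu → 5 of Thu, Fri ✓
Oct: 31 days, starts Sat → 5 of Sat, Sun, Mon
Nov: 30 days, starts Tue → 5 of Tue, Wed
Dec: 31 days, starts Thu → 5 of Thu, Fri, Sat ✓
Months with five Fridays: Apr, Jul, Sep, Dec.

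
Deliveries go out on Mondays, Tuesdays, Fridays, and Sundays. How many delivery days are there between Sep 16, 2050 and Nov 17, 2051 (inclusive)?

Sep 16, 2050 is a Friday.
The range spans 428 days (inclusive of both endpoints).
428 = 7 × 61 + 1, so there are 61 full weeks plus 1 extra day.
Each full week contributes 4 days from the set (Mon, Tue, Fri, Sun): 61 × 4 = 244.
The 1 extra day is Friday — 1 of them qualifies.
Total: 244 + 1 = 245.

245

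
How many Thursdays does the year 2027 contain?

52

1 January 2027 is a Friday.
From 1 January 2027 to 31 December 2027 is 365 days inclusive.
365 = 7 × 52 + 1, so there are 52 full weeks plus 1 extra day.
Each full week contributes one Thursday: 52 so far.
The 1 extra day is Fri — none qualify.
Total: 52 + 0 = 52.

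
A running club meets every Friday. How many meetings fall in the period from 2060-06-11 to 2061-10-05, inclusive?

2060-06-11 is a Friday.
The range spans 482 days (inclusive of both endpoints).
482 = 7 × 68 + 6, so there are 68 full weeks plus 6 extra days.
Each full week contributes one Friday: 68 so far.
The 6 extra days are Fri, Sat, Sun, Mon, Tue, Wed — 1 of them qualifies.
Total: 68 + 1 = 69.

69 Fridays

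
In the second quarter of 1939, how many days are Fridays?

Apr 1, 1939 is a Saturday.
The range spans 91 days (inclusive of both endpoints).
91 = 7 × 13, so the span is exactly 13 full weeks.
Each full week contributes one Friday: 13 so far.

13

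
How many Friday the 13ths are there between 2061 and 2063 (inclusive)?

5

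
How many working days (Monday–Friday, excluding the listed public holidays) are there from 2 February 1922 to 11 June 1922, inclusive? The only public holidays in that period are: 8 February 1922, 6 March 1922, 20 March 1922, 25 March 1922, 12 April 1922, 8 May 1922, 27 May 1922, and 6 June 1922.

2 February 1922 is a Thursday.
The range spans 130 days (inclusive of both endpoints).
130 = 7 × 18 + 4, so there are 18 full weeks plus 4 extra days.
Each full week contributes 5 weekdays (Mon–Fri): 18 × 5 = 90.
The 4 extra days are Thursday, Friday, Saturday, Sunday — 2 of them qualify.
Total: 90 + 2 = 92.
Holidays: 8 February 1922 (Wed); 6 March 1922 (Mon); 20 March 1922 (Mon); 25 March 1922 (Sat); 12 April 1922 (Wed); 8 May 1922 (Mon); 27 May 1922 (Sat); 6 June 1922 (Tue).
6 of the 8 holidays fall on weekdays; the rest are weekends and were already excluded.
Business days: 92 − 6 = 86.

86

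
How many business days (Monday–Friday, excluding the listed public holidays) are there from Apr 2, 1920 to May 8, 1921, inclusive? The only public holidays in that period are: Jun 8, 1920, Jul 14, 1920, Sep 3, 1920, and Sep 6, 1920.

282 business days

Apr 2, 1920 is a Friday.
The range spans 402 days (inclusive of both endpoints).
402 = 7 × 57 + 3, so there are 57 full weeks plus 3 extra days.
Each full week contributes 5 weekdays (Mon–Fri): 57 × 5 = 285.
The 3 extra days are Fri, Sat, Sun — 1 of them qualifies.
Total: 285 + 1 = 286.
Holidays: Jun 8, 1920 (Tue); Jul 14, 1920 (Wed); Sep 3, 1920 (Fri); Sep 6, 1920 (Mon).
All 4 holidays fall on weekdays, so subtract 4.
Business days: 286 − 4 = 282.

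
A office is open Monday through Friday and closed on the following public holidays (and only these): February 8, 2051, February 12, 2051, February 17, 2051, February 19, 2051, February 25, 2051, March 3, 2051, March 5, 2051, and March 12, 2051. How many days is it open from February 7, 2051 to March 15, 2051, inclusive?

24 working days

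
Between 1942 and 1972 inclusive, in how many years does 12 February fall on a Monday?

Day of week of February 12 in each year:
1942: Thu, 1943: Fri, 1944: Sat, 1945: Mon ✓, 1946: Tue, 1947: Wed, 1948: Thu, 1949: Sat, 1950: Sun, 1951: Mon ✓, 1952: Tue, 1953: Thu, 1954: Fri, 1955: Sat, 1956: Sun, 1957: Tue, 1958: Wed, 1959: Thu, 1960: Fri, 1961: Sun, 1962: Mon ✓, 1963: Tue, 1964: Wed, 1965: Fri, 1966: Sat, 1967: Sun, 1968: Mon ✓, 1969: Wed, 1970: Thu, 1971: Fri, 1972: Sat
Mondays: 1945, 1951, 1962, 1968.

4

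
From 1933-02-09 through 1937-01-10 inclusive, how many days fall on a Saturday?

1933-02-09 is a Thursday.
The range spans 1432 days (inclusive of both endpoints).
1432 = 7 × 204 + 4, so there are 204 full weeks plus 4 extra days.
Each full week contributes one Saturday: 204 so far.
The 4 extra days are Thursday, Friday, Saturday, Sunday — 1 of them qualifies.
Total: 204 + 1 = 205.

205 Saturdays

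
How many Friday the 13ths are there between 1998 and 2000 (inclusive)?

Friday-the-13ths by year:
1998: Feb, Mar, Nov
1999: Aug
2000: Oct

5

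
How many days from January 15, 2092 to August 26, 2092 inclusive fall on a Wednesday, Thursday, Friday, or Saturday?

January 15, 2092 is a Tuesday.
From January 15, 2092 to August 26, 2092 is 225 days inclusive.
225 = 7 × 32 + 1, so there are 32 full weeks plus 1 extra day.
Each full week contributes 4 days from the set (Wed, Thu, Fri, Sat): 32 × 4 = 128.
The 1 extra day is Tue — none qualify.
Total: 128 + 0 = 128.

128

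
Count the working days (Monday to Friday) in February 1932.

21

1932-02-01 is a Monday.
That's 29 days from start to end, counting both.
29 = 7 × 4 + 1, so there are 4 full weeks plus 1 extra day.
Each full week contributes 5 weekdays (Mon–Fri): 4 × 5 = 20.
The 1 extra day is Mon — 1 of them qualifies.
Total: 20 + 1 = 21.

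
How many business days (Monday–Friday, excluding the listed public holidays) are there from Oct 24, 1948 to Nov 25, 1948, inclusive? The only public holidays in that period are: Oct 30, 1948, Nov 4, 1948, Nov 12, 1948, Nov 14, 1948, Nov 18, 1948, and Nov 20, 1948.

21 business days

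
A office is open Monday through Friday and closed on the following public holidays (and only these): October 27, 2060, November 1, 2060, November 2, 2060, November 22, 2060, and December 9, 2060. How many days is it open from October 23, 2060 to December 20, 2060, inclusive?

36

October 23, 2060 is a Saturday.
The range spans 59 days (inclusive of both endpoints).
59 = 7 × 8 + 3, so there are 8 full weeks plus 3 extra days.
Each full week contributes 5 weekdays (Mon–Fri): 8 × 5 = 40.
The 3 extra days are Saturday, Sunday, Monday — 1 of them qualifies.
Total: 40 + 1 = 41.
Holidays: October 27, 2060 (Wed); November 1, 2060 (Mon); November 2, 2060 (Tue); November 22, 2060 (Mon); December 9, 2060 (Thu).
All 5 holidays fall on weekdays, so subtract 5.
Business days: 41 − 5 = 36.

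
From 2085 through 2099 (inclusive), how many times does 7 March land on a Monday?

Day of week of March 7 in each year:
2085: Wed, 2086: Thu, 2087: Fri, 2088: Sun, 2089: Mon ✓, 2090: Tue, 2091: Wed, 2092: Fri, 2093: Sat, 2094: Sun, 2095: Mon ✓, 2096: Wed, 2097: Thu, 2098: Fri, 2099: Sat
Mondays: 2089, 2095.

2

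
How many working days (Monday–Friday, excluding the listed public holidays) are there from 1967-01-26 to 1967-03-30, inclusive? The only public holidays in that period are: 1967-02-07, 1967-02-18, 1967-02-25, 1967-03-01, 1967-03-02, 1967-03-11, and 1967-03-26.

1967-01-26 is a Thursday.
The range spans 64 days (inclusive of both endpoints).
64 = 7 × 9 + 1, so there are 9 full weeks plus 1 extra day.
Each full week contributes 5 weekdays (Mon–Fri): 9 × 5 = 45.
The 1 extra day is Thu — 1 of them qualifies.
Total: 45 + 1 = 46.
Holidays: 1967-02-07 (Tue); 1967-02-18 (Sat); 1967-02-25 (Sat); 1967-03-01 (Wed); 1967-03-02 (Thu); 1967-03-11 (Sat); 1967-03-26 (Sun).
3 of the 7 holidays fall on weekdays; the rest are weekends and were already excluded.
Business days: 46 − 3 = 43.

43 working days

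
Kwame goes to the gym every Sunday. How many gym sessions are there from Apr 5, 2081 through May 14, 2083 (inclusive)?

110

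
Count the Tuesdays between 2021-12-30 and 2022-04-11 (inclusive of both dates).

2021-12-30 is a Thursday.
The range spans 103 days (inclusive of both endpoints).
103 = 7 × 14 + 5, so there are 14 full weeks plus 5 extra days.
Each full week contributes one Tuesday: 14 so far.
The 5 extra days are Thursday, Friday, Saturday, Sunday, Monday — none qualify.
Total: 14 + 0 = 14.

14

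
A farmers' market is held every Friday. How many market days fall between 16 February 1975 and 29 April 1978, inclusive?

167 Fridays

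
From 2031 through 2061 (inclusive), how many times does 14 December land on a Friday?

Day of week of December 14 in each year:
2031: Sun, 2032: Tue, 2033: Wed, 2034: Thu, 2035: Fri ✓, 2036: Sun, 2037: Mon, 2038: Tue, 2039: Wed, 2040: Fri ✓, 2041: Sat, 2042: Sun, 2043: Mon, 2044: Wed, 2045: Thu, 2046: Fri ✓, 2047: Sat, 2048: Mon, 2049: Tue, 2050: Wed, 2051: Thu, 2052: Sat, 2053: Sun, 2054: Mon, 2055: Tue, 2056: Thu, 2057: Fri ✓, 2058: Sat, 2059: Sun, 2060: Tue, 2061: Wed
Fridays: 2035, 2040, 2046, 2057.

4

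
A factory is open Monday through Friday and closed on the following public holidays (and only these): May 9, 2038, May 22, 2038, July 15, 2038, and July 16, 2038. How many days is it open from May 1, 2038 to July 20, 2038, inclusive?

55 business days

May 1, 2038 is a Saturday.
That's 81 days from start to end, counting both.
81 = 7 × 11 + 4, so there are 11 full weeks plus 4 extra days.
Each full week contributes 5 weekdays (Mon–Fri): 11 × 5 = 55.
The 4 extra days are Saturday, Sunday, Monday, Tuesday — 2 of them qualify.
Total: 55 + 2 = 57.
Holidays: May 9, 2038 (Sun); May 22, 2038 (Sat); July 15, 2038 (Thu); July 16, 2038 (Fri).
2 of the 4 holidays fall on weekdays; the rest are weekends and were already excluded.
Business days: 57 − 2 = 55.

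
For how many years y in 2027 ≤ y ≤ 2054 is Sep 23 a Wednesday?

Day of week of September 23 in each year:
2027: Thu, 2028: Sat, 2029: Sun, 2030: Mon, 2031: Tue, 2032: Thu, 2033: Fri, 2034: Sat, 2035: Sun, 2036: Tue, 2037: Wed ✓, 2038: Thu, 2039: Fri, 2040: Sun, 2041: Mon, 2042: Tue, 2043: Wed ✓, 2044: Fri, 2045: Sat, 2046: Sun, 2047: Mon, 2048: Wed ✓, 2049: Thu, 2050: Fri, 2051: Sat, 2052: Mon, 2053: Tue, 2054: Wed ✓
Wednesdays: 2037, 2043, 2048, 2054.

4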